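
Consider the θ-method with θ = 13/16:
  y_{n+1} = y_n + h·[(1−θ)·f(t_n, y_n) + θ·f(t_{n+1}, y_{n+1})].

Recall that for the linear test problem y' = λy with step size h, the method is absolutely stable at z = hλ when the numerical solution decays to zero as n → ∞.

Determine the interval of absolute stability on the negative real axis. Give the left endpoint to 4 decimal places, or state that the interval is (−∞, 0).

Test eqn y'=λy, z=hλ:
  y_{n+1} = y_n + z·[3/16·y_n + 13/16·y_{n+1}] ⇒ (1 − 13/16z)y_{n+1} = (1 + 3/16z)y_n
  ⇒ R(z) = (1 + 3/16z)/(1 − 13/16z).

Solve |R(x)|<1 on ℝ⁻.
x=-0.33: |R|=0.7398
x=-2: |R|=0.2381
x=-10: |R|=0.0959
x=-100: |R|=0.2158
θ=13/16≥1/2 ⇒ |1+3/16x|<|1−13/16x| ∀x<0 ⇒ unbounded interval.

interval (−∞, 0).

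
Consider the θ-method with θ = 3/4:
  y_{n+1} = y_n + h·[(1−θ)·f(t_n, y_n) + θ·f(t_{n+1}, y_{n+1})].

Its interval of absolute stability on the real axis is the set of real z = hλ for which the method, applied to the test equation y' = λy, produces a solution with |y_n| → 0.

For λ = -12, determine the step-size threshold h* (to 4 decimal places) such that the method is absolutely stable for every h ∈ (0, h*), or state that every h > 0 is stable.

(−∞, 0) — no finite endpoint. Any h>0 works for λ=-12.

On y'=λy, z=hλ:
  y_{n+1} = y_n + z·[1/4·y_n + 3/4·y_{n+1}] ⇒ (1 − 3/4z)y_{n+1} = (1 + 1/4z)y_n
  R(z) = (1 + 1/4z)/(1 − 3/4z).

Find x<0 with |R(x)|<1.
x=-1.67: |R|=0.2586
x=-2: |R|=0.2000
x=-10: |R|=0.1765
x=-100: |R|=0.3158
θ=3/4≥1/2 ⇒ |1+1/4x|<|1−3/4x| ∀x<0 ⇒ stable on all of ℝ⁻.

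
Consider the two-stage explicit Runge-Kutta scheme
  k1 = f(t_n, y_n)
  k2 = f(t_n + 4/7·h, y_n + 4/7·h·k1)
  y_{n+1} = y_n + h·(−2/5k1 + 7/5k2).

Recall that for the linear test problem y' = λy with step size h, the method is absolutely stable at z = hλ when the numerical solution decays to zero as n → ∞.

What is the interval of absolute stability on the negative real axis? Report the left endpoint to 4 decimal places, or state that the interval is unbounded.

With y'=λy (z=hλ):
  k1=λy_n ⇒ h·k1=z·y_n;  k2=λ(1+4/7z)y_n ⇒ h·k2=z(1+4/7z)y_n
  y_{n+1}/y_n = 1 − 2/5z + 7/5z(1+4/7z) = 1 + z + 4/5z²
  ⇒ R(z) = 1 + z + 4/5z².

Boundary: |R(x)|=1, x<0.
x=-0.31: |R|=0.7669
R=1: x+4/5x²=0 ⇒ x=−5/4=-1.2500; min R=1−1/(4·4/5)=0.6875>−1
Confirm numerically:
  x=-1.224: |R|=0.97454 <1
  x=-1.189: |R|=0.94198 <1
  x=-0.771: |R|=0.70455 <1
  x=-1.646: |R|=1.52145 >1
  x=-1.439: |R|=1.21758 >1
  x=-1.288: |R|=1.03916 >1
So |R|<1 on (-1.2500, 0).

z∈(-1.2500,0).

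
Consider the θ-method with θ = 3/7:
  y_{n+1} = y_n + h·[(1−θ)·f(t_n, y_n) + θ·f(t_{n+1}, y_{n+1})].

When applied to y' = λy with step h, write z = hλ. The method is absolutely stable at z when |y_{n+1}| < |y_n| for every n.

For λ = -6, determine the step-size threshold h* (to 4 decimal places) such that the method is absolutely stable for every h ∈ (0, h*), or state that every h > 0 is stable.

With y'=λy (z=hλ):
  y_{n+1} = y_n + z·[4/7·y_n + 3/7·y_{n+1}] ⇒ (1 − 3/7z)y_{n+1} = (1 + 4/7z)y_n
  so R(z) = (1 + 4/7z)/(1 − 3/7z).

Boundary: |R(x)|=1, x<0.
x=-0.59: |R|=0.5291
R=−1: 1+4/7x = −1+3/7x ⇒ -1/7x=2 ⇒ x=2/(-1/7)=-14.0000
Confirm numerically:
  x=-12.716: |R|=0.97156 <1
  x=-10.762: |R|=0.91758 <1
  x=-8.706: |R|=0.84015 <1
  x=-14.528: |R|=1.01044 >1
  x=-14.065: |R|=1.00132 >1
So |R|<1 on (-14.0000, 0).

(-14.0000,0); λ=-6 ⇒ h* = (14)/6 = 2.3333.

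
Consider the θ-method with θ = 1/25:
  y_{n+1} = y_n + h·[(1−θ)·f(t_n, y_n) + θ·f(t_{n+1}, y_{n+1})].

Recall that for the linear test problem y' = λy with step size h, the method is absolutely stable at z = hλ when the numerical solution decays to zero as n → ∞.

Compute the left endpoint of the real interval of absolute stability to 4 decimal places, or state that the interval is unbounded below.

With y'=λy (z=hλ):
  y_{n+1} = y_n + z·[24/25·y_n + 1/25·y_{n+1}] ⇒ (1 − 1/25z)y_{n+1} = (1 + 24/25z)y_n
  R(z) = (1 + 24/25z)/(1 − 1/25z).

Boundary: |R(x)|=1, x<0.
x=-0.98: |R|=0.0570
R=−1: 1+24/25x = −1+1/25x ⇒ -23/25x=2 ⇒ x=2/(-23/25)=-2.1739
Confirm numerically:
  x=-1.928: |R|=0.78996 <1
  x=-1.927: |R|=0.78910 <1
  x=-1.821: |R|=0.69736 <1
  x=-1.125: |R|=0.07656 <1
  x=-2.547: |R|=1.31150 >1
  x=-2.514: |R|=1.28429 >1
  x=-2.305: |R|=1.11042 >1
Stable set (-2.1739, 0).

z* = -2.1739.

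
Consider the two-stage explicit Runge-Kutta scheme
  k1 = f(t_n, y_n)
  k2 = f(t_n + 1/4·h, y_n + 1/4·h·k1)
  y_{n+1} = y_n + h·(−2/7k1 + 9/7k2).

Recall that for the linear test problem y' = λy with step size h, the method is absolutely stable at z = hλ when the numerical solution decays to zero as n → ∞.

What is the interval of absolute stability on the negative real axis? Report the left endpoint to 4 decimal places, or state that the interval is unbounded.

With y'=λy (z=hλ):
  k1=λy_n ⇒ h·k1=z·y_n;  k2=λ(1+1/4z)y_n ⇒ h·k2=z(1+1/4z)y_n
  y_{n+1}/y_n = 1 − 2/7z + 9/7z(1+1/4z) = 1 + z + 9/28z²
  ⇒ R(z) = 1 + z + 9/28z².

Need |R(x)|<1, x<0.
x=-1.63: |R|=0.2240
R=1: x+9/28x²=0 ⇒ x=−28/9=-3.1111; min R=1−1/(4·9/28)=0.2222>−1
Confirm numerically:
  x=-2.536: |R|=0.53120 <1
  x=-2.467: |R|=0.48924 <1
  x=-2.360: |R|=0.43023 <1
  x=-1.297: |R|=0.24371 <1
  x=-3.630: |R|=1.60543 >1
  x=-3.621: |R|=1.59346 >1
So |R|<1 on (-3.1111, 0).

z∈(-3.1111,0).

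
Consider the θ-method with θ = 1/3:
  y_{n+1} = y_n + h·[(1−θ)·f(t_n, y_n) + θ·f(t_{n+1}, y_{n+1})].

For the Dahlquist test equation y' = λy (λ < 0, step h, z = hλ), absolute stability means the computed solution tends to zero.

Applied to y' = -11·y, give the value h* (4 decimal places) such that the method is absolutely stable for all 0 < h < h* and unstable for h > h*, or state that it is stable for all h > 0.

Set f=λy, z=hλ:
  y_{n+1} = y_n + z·[2/3·y_n + 1/3·y_{n+1}] ⇒ (1 − 1/3z)y_{n+1} = (1 + 2/3z)y_n
  Hence R(z) = (1 + 2/3z)/(1 − 1/3z).

Solve |R(x)|<1 on ℝ⁻.
x=-1.32: |R|=0.0833
R=−1: 1+2/3x = −1+1/3x ⇒ -1/3x=2 ⇒ x=2/(-1/3)=-6.0000
Confirm numerically:
  x=-5.776: |R|=0.97448 <1
  x=-5.549: |R|=0.94725 <1
  x=-2.424: |R|=0.34071 <1
  x=-6.254: |R|=1.02745 >1
  x=-6.230: |R|=1.02492 >1
  x=-6.191: |R|=1.02078 >1
So |R|<1 on (-6.0000, 0).

(-6.0000,0); λ=-11 ⇒ h* = (6)/11 = 0.5455.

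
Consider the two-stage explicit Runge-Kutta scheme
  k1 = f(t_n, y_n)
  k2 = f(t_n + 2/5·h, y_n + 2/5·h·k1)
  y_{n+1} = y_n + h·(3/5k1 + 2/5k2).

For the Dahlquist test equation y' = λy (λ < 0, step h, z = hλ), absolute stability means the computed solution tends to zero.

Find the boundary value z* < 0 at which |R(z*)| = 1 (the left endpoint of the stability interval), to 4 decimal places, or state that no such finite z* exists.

With y'=λy (z=hλ):
  k1=λy_n ⇒ h·k1=z·y_n;  k2=λ(1+2/5z)y_n ⇒ h·k2=z(1+2/5z)y_n
  y_{n+1}/y_n = 1 + 3/5z + 2/5z(1+2/5z) = 1 + z + 4/25z²
  ⇒ R(z) = 1 + z + 4/25z².

Need |R(x)|<1, x<0.
x=-1.73: |R|=0.2511
R=1: x+4/25x²=0 ⇒ x=−25/4=-6.2500; min R=1−1/(4·4/25)=-0.5625>−1
Confirm numerically:
  x=-4.593: |R|=0.21770 <1
  x=-4.171: |R|=0.38744 <1
  x=-3.819: |R|=0.48544 <1
  x=-2.666: |R|=0.52879 <1
  x=-6.747: |R|=1.53652 >1
  x=-6.545: |R|=1.30892 >1
So |R|<1 on (-6.2500, 0).

z* = -6.2500.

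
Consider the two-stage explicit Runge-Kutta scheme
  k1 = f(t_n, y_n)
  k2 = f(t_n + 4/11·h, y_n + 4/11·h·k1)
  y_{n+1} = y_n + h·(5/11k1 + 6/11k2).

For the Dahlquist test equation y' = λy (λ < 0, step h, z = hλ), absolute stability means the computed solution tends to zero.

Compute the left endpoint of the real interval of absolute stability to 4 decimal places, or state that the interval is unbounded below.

left endpoint -5.0417.

With y'=λy (z=hλ):
  k1=λy_n ⇒ h·k1=z·y_n;  k2=λ(1+4/11z)y_n ⇒ h·k2=z(1+4/11z)y_n
  y_{n+1}/y_n = 1 + 5/11z + 6/11z(1+4/11z) = 1 + z + 24/121z²
  ⇒ R(z) = 1 + z + 24/121z².

Find x<0 with |R(x)|<1.
x=-0.46: |R|=0.5820
R=1: x+24/121x²=0 ⇒ x=−121/24=-5.0417; min R=1−1/(4·24/121)=-0.2604>−1
Confirm numerically:
  x=-4.445: |R|=0.47395 <1
  x=-3.331: |R|=0.13023 <1
  x=-2.551: |R|=0.26024 <1
  x=-2.108: |R|=0.22661 <1
  x=-5.363: |R|=1.34181 >1
  x=-5.288: |R|=1.25837 >1
  x=-5.120: |R|=1.07955 >1
Interval (-5.0417, 0).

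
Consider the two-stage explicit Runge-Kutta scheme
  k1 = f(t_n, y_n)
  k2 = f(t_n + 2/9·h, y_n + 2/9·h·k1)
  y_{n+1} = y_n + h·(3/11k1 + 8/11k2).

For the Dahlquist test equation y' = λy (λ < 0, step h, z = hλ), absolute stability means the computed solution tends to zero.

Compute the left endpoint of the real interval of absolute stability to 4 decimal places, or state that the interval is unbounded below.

z* = -6.1875.

Test eqn y'=λy, z=hλ:
  k1=λy_n ⇒ h·k1=z·y_n;  k2=λ(1+2/9z)y_n ⇒ h·k2=z(1+2/9z)y_n
  y_{n+1}/y_n = 1 + 3/11z + 8/11z(1+2/9z) = 1 + z + 16/99z²
  so R(z) = 1 + z + 16/99z².

Boundary: |R(x)|=1, x<0.
x=-0.98: |R|=0.1752
R=1: x+16/99x²=0 ⇒ x=−99/16=-6.1875; min R=1−1/(4·16/99)=-0.5469>−1
Confirm numerically:
  x=-5.363: |R|=0.28537 <1
  x=-3.588: |R|=0.50739 <1
  x=-3.398: |R|=0.53191 <1
  x=-6.441: |R|=1.26389 >1
  x=-6.345: |R|=1.16151 >1
Stable set (-6.1875, 0).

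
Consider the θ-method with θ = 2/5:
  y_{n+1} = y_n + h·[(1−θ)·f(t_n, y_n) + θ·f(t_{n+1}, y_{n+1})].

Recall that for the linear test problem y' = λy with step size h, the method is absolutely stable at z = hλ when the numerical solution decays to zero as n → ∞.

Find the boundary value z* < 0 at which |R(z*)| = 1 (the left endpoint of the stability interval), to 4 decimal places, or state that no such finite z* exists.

Set f=λy, z=hλ:
  y_{n+1} = y_n + z·[3/5·y_n + 2/5·y_{n+1}] ⇒ (1 − 2/5z)y_{n+1} = (1 + 3/5z)y_n
  so R(z) = (1 + 3/5z)/(1 − 2/5z).

Solve |R(x)|<1 on ℝ⁻.
x=-1.27: |R|=0.1578
R=−1: 1+3/5x = −1+2/5x ⇒ -1/5x=2 ⇒ x=2/(-1/5)=-10.0000
Confirm numerically:
  x=-9.071: |R|=0.95986 <1
  x=-7.486: |R|=0.87412 <1
  x=-5.194: |R|=0.68768 <1
  x=-10.472: |R|=1.01819 >1
  x=-10.114: |R|=1.00452 >1
So |R|<1 on (-10.0000, 0).

left endpoint -10.0000.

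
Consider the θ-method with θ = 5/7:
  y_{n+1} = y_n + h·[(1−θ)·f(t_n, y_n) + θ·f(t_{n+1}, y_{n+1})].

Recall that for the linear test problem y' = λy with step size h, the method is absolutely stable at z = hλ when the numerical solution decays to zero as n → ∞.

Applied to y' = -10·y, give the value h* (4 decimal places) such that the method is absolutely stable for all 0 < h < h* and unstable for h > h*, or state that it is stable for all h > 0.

Test eqn y'=λy, z=hλ:
  y_{n+1} = y_n + z·[2/7·y_n + 5/7·y_{n+1}] ⇒ (1 − 5/7z)y_{n+1} = (1 + 2/7z)y_n
  so R(z) = (1 + 2/7z)/(1 − 5/7z).

Find x<0 with |R(x)|<1.
x=-0.71: |R|=0.5289
x=-2: |R|=0.1765
x=-10: |R|=0.2281
x=-100: |R|=0.3807
θ=5/7≥1/2 ⇒ |1+2/7x|<|1−5/7x| ∀x<0 ⇒ unbounded interval.

(−∞, 0) — no finite endpoint. Any h>0 works for λ=-10.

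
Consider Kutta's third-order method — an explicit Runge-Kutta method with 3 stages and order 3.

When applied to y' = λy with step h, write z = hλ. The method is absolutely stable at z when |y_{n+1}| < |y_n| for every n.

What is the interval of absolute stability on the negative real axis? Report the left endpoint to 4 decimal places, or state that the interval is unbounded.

z∈(-2.5127,0).

On y'=λy, z=hλ:
  order 3, 3-stage ⇒ R(z)=1+z+z^2/2+z^3/6
  (e.g. R(-0.44)=0.64260, |R|=0.64260)

Solve |R(x)|<1 on ℝ⁻.
x=-0.44: |R|=0.6426
|R(-2.64)|=1.2218 |R(-1.7)|=0.0738 |R(-0.53)|=0.5856
Bisect:
  x_lo=-3.2886 |R|=2.8088  x_hi=-0.1119 |R|=0.8941
  mid=-1.70026 |R|=0.07402 →hi
  mid=-2.49443 |R|=0.97014 →hi
  mid=-2.89152 |R|=1.74035 →lo
  mid=-2.69297 |R|=1.32187 →lo
  mid=-2.59370 |R|=1.13815 →lo
  mid=-2.54407 |R|=1.05224 →lo
  mid=-2.51925 |R|=1.01072 →lo
  mid=-2.50684 |R|=0.99031 →hi
  ...
  [-2.51285,-2.51266] ⇒ x*=-2.5127
Interval (-2.5127, 0).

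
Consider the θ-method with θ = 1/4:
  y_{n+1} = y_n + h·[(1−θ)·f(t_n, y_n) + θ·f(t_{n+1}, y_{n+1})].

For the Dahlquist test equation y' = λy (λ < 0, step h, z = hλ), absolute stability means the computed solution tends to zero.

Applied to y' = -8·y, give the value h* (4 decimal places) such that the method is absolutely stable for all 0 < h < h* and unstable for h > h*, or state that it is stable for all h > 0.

(-4.0000,0); λ=-8 ⇒ h* = (4)/8 = 0.5000.

Test eqn y'=λy, z=hλ:
  y_{n+1} = y_n + z·[3/4·y_n + 1/4·y_{n+1}] ⇒ (1 − 1/4z)y_{n+1} = (1 + 3/4z)y_n
  Hence R(z) = (1 + 3/4z)/(1 − 1/4z).

Boundary: |R(x)|=1, x<0.
x=-1.45: |R|=0.0642
R=−1: 1+3/4x = −1+1/4x ⇒ -1/2x=2 ⇒ x=2/(-1/2)=-4.0000
Confirm numerically:
  x=-3.775: |R|=0.94212 <1
  x=-2.933: |R|=0.69220 <1
  x=-2.766: |R|=0.63523 <1
  x=-2.521: |R|=0.54639 <1
  x=-4.545: |R|=1.12756 >1
  x=-4.537: |R|=1.12581 >1
Stable set (-4.0000, 0).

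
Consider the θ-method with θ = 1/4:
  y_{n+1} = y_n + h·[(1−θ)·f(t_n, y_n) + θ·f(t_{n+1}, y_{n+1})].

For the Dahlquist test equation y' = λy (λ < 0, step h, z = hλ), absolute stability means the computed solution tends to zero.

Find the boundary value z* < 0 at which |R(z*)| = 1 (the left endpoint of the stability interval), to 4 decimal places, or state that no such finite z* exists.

Set f=λy, z=hλ:
  y_{n+1} = y_n + z·[3/4·y_n + 1/4·y_{n+1}] ⇒ (1 − 1/4z)y_{n+1} = (1 + 3/4z)y_n
  so R(z) = (1 + 3/4z)/(1 − 1/4z).

Solve |R(x)|<1 on ℝ⁻.
x=-0.63: |R|=0.4557
R=−1: 1+3/4x = −1+1/4x ⇒ -1/2x=2 ⇒ x=2/(-1/2)=-4.0000
Confirm numerically:
  x=-2.616: |R|=0.58162 <1
  x=-2.597: |R|=0.57466 <1
  x=-2.526: |R|=0.54827 <1
  x=-1.630: |R|=0.15808 <1
  x=-4.394: |R|=1.09388 >1
  x=-4.101: |R|=1.02494 >1
  x=-4.084: |R|=1.02078 >1
So |R|<1 on (-4.0000, 0).

left endpoint -4.0000.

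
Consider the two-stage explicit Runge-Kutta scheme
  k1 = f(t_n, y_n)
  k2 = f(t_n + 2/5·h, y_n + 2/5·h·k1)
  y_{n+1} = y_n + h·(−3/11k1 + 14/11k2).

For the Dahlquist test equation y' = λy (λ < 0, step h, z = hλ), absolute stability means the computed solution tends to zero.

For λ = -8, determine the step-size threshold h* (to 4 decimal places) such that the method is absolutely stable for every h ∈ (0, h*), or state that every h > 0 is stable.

Set f=λy, z=hλ:
  k1=λy_n ⇒ h·k1=z·y_n;  k2=λ(1+2/5z)y_n ⇒ h·k2=z(1+2/5z)y_n
  y_{n+1}/y_n = 1 − 3/11z + 14/11z(1+2/5z) = 1 + z + 28/55z²
  so R(z) = 1 + z + 28/55z².

Solve |R(x)|<1 on ℝ⁻.
x=-0.57: |R|=0.5954
R=1: x+28/55x²=0 ⇒ x=−55/28=-1.9643; min R=1−1/(4·28/55)=0.5089>−1
Confirm numerically:
  x=-1.627: |R|=0.72063 <1
  x=-1.534: |R|=0.66397 <1
  x=-1.359: |R|=0.58123 <1
  x=-2.485: |R|=1.65875 >1
  x=-2.361: |R|=1.47684 >1
Interval (-1.9643, 0).

(-1.9643,0); λ=-8 ⇒ h* = (55/28)/8 = 0.2455.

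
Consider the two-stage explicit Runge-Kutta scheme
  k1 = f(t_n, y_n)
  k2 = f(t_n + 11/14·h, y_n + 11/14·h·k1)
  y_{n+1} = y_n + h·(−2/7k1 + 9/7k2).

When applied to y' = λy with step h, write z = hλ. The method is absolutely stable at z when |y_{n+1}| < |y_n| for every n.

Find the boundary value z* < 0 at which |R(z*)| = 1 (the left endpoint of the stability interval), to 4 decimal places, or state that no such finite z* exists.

Set f=λy, z=hλ:
  k1=λy_n ⇒ h·k1=z·y_n;  k2=λ(1+11/14z)y_n ⇒ h·k2=z(1+11/14z)y_n
  y_{n+1}/y_n = 1 − 2/7z + 9/7z(1+11/14z) = 1 + z + 99/98z²
  R(z) = 1 + z + 99/98z².

Boundary: |R(x)|=1, x<0.
x=-0.49: |R|=0.7525
R=1: x+99/98x²=0 ⇒ x=−98/99=-0.9899; min R=1−1/(4·99/98)=0.7525>−1
Confirm numerically:
  x=-0.858: |R|=0.88568 <1
  x=-0.616: |R|=0.76733 <1
  x=-0.590: |R|=0.76165 <1
  x=-1.552: |R|=1.88128 >1
  x=-1.300: |R|=1.40724 >1
  x=-1.027: |R|=1.03849 >1
So |R|<1 on (-0.9899, 0).

z* = -0.9899.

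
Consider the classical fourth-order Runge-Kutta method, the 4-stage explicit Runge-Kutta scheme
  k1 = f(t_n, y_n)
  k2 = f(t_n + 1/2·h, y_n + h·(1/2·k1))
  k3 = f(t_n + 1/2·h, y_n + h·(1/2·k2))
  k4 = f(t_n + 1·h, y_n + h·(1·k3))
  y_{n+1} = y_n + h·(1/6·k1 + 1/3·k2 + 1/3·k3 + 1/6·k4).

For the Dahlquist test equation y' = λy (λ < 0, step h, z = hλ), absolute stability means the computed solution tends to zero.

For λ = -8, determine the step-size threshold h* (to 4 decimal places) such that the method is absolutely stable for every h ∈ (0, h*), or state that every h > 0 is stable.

With y'=λy (z=hλ):
  order 4, 4-stage ⇒ R(z)=1+z+z^2/2+z^3/6+z^4/24
  (e.g. R(-1.03)=0.36523, |R|=0.36523)

Need |R(x)|<1, x<0.
x=-1.03: |R|=0.3652
|R(-3.12)|=1.6336 |R(-2.92)|=1.2228 |R(-0.6)|=0.5494
Bisect:
  x_lo=-3.1884 |R|=1.7984  x_hi=-0.1717 |R|=0.8422
  mid=-1.68003 |R|=0.27284 →hi
  mid=-2.43420 |R|=0.58745 →hi
  mid=-2.81128 |R|=1.03989 →lo
  mid=-2.62274 |R|=0.78133 →hi
  mid=-2.71701 |R|=0.90184 →hi
  mid=-2.76414 |R|=0.96858 →hi
  mid=-2.78771 |R|=1.00365 →lo
  mid=-2.77593 |R|=0.98597 →hi
  mid=-2.78182 |R|=0.99477 →hi
  ...
  [-2.78532,-2.78513] ⇒ x*=-2.7853
Interval (-2.7853, 0).

(-2.7853,0); λ=-8 ⇒ h* = 0.3482.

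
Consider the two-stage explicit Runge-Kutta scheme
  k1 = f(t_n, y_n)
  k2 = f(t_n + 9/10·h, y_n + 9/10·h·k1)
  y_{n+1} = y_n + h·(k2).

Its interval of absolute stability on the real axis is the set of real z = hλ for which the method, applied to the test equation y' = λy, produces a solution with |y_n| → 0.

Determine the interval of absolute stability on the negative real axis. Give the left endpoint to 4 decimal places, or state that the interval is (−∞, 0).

On y'=λy, z=hλ:
  k1=λy_n ⇒ h·k1=z·y_n;  k2=λ(1+9/10z)y_n ⇒ h·k2=z(1+9/10z)y_n
  y_{n+1}/y_n = 1 + z(1+9/10z) = 1 + z + 9/10z²
  so R(z) = 1 + z + 9/10z².

Need |R(x)|<1, x<0.
x=-0.57: |R|=0.7224
R=1: x+9/10x²=0 ⇒ x=−10/9=-1.1111; min R=1−1/(4·9/10)=0.7222>−1
Confirm numerically:
  x=-0.913: |R|=0.83721 <1
  x=-0.866: |R|=0.80896 <1
  x=-0.758: |R|=0.75911 <1
  x=-0.748: |R|=0.75555 <1
  x=-1.349: |R|=1.28882 >1
  x=-1.272: |R|=1.18419 >1
So |R|<1 on (-1.1111, 0).

z∈(-1.1111,0).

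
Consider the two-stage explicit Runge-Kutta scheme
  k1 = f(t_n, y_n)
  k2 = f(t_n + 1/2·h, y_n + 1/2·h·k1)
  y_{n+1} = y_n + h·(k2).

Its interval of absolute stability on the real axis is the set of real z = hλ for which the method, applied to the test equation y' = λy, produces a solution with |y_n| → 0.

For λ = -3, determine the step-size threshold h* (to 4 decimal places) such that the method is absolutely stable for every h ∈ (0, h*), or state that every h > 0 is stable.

(-2.0000,0); λ=-3 ⇒ h* = (2)/3 = 0.6667.

With y'=λy (z=hλ):
  k1=λy_n ⇒ h·k1=z·y_n;  k2=λ(1+1/2z)y_n ⇒ h·k2=z(1+1/2z)y_n
  y_{n+1}/y_n = 1 + z(1+1/2z) = 1 + z + 1/2z²
  so R(z) = 1 + z + 1/2z².

Find x<0 with |R(x)|<1.
x=-1.2: |R|=0.5200
R=1: x+1/2x²=0 ⇒ x=−2=-2.0000; min R=1−1/(4·1/2)=0.5000>−1
Confirm numerically:
  x=-1.932: |R|=0.93431 <1
  x=-1.853: |R|=0.86380 <1
  x=-1.614: |R|=0.68850 <1
  x=-1.310: |R|=0.54805 <1
  x=-2.478: |R|=1.59224 >1
  x=-2.134: |R|=1.14298 >1
So |R|<1 on (-2.0000, 0).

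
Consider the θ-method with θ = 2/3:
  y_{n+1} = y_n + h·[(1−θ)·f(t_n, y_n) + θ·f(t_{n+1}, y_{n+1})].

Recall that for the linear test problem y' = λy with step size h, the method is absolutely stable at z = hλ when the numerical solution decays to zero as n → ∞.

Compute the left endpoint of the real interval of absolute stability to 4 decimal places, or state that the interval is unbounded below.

Set f=λy, z=hλ:
  y_{n+1} = y_n + z·[1/3·y_n + 2/3·y_{n+1}] ⇒ (1 − 2/3z)y_{n+1} = (1 + 1/3z)y_n
  ⇒ R(z) = (1 + 1/3z)/(1 − 2/3z).

Need |R(x)|<1, x<0.
x=-1.55: |R|=0.2377
x=-2: |R|=0.1429
x=-10: |R|=0.3043
x=-100: |R|=0.4778
θ=2/3≥1/2 ⇒ |1+1/3x|<|1−2/3x| ∀x<0 ⇒ interval (−∞,0).

(−∞, 0) — no finite endpoint.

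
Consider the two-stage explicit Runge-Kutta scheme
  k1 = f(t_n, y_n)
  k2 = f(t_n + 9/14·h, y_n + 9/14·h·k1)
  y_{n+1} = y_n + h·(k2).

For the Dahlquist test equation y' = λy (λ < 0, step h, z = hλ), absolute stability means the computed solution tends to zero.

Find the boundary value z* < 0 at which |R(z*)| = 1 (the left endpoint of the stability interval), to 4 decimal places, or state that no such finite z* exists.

z* = -1.5556.

Set f=λy, z=hλ:
  k1=λy_n ⇒ h·k1=z·y_n;  k2=λ(1+9/14z)y_n ⇒ h·k2=z(1+9/14z)y_n
  y_{n+1}/y_n = 1 + z(1+9/14z) = 1 + z + 9/14z²
  so R(z) = 1 + z + 9/14z².

Find x<0 with |R(x)|<1.
x=-0.67: |R|=0.6186
R=1: x+9/14x²=0 ⇒ x=−14/9=-1.5556; min R=1−1/(4·9/14)=0.6111>−1
Confirm numerically:
  x=-1.530: |R|=0.97486 <1
  x=-1.318: |R|=0.79872 <1
  x=-1.062: |R|=0.66304 <1
  x=-1.742: |R|=1.20879 >1
  x=-1.657: |R|=1.10806 >1
So |R|<1 on (-1.5556, 0).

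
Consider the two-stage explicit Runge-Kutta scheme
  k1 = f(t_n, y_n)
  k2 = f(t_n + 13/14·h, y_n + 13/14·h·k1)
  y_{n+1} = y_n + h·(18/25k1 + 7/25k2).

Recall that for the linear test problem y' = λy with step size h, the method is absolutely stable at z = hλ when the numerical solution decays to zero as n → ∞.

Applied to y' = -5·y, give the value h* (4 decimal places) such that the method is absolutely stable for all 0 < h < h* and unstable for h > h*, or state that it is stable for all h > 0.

(-3.8462,0); λ=-5 ⇒ h* = (50/13)/5 = 0.7692.

On y'=λy, z=hλ:
  k1=λy_n ⇒ h·k1=z·y_n;  k2=λ(1+13/14z)y_n ⇒ h·k2=z(1+13/14z)y_n
  y_{n+1}/y_n = 1 + 18/25z + 7/25z(1+13/14z) = 1 + z + 13/50z²
  ⇒ R(z) = 1 + z + 13/50z².

Boundary: |R(x)|=1, x<0.
x=-1.06: |R|=0.2321
R=1: x+13/50x²=0 ⇒ x=−50/13=-3.8462; min R=1−1/(4·13/50)=0.0385>−1
Confirm numerically:
  x=-3.439: |R|=0.63595 <1
  x=-2.898: |R|=0.28559 <1
  x=-2.069: |R|=0.04400 <1
  x=-1.801: |R|=0.04234 <1
  x=-4.220: |R|=1.41018 >1
  x=-4.187: |R|=1.37105 >1
Interval (-3.8462, 0).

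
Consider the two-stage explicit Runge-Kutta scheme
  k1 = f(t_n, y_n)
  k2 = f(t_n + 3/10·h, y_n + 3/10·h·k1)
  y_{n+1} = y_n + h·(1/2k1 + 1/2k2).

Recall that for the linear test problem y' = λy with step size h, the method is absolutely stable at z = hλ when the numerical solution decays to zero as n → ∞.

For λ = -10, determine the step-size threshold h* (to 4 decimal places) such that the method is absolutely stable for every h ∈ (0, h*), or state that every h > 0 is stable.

(-6.6667,0); λ=-10 ⇒ h* = (20/3)/10 = 0.6667.

Test eqn y'=λy, z=hλ:
  k1=λy_n ⇒ h·k1=z·y_n;  k2=λ(1+3/10z)y_n ⇒ h·k2=z(1+3/10z)y_n
  y_{n+1}/y_n = 1 + 1/2z + 1/2z(1+3/10z) = 1 + z + 3/20z²
  so R(z) = 1 + z + 3/20z².

Need |R(x)|<1, x<0.
x=-0.58: |R|=0.4705
R=1: x+3/20x²=0 ⇒ x=−20/3=-6.6667; min R=1−1/(4·3/20)=-0.6667>−1
Confirm numerically:
  x=-6.403: |R|=0.74676 <1
  x=-5.964: |R|=0.37139 <1
  x=-4.353: |R|=0.51071 <1
  x=-3.973: |R|=0.60529 <1
  x=-7.247: |R|=1.63085 >1
  x=-6.689: |R|=1.02241 >1
Interval (-6.6667, 0).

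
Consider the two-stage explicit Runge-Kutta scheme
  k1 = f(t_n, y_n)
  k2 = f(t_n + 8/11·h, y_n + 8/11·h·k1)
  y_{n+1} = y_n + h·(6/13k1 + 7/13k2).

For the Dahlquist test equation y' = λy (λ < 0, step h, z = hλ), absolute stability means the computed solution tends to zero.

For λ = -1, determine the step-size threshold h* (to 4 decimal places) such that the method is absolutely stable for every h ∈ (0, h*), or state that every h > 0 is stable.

(-2.5536,0); λ=-1 ⇒ h* = (143/56)/1 = 2.5536.

On y'=λy, z=hλ:
  k1=λy_n ⇒ h·k1=z·y_n;  k2=λ(1+8/11z)y_n ⇒ h·k2=z(1+8/11z)y_n
  y_{n+1}/y_n = 1 + 6/13z + 7/13z(1+8/11z) = 1 + z + 56/143z²
  so R(z) = 1 + z + 56/143z².

Need |R(x)|<1, x<0.
x=-0.66: |R|=0.5106
R=1: x+56/143x²=0 ⇒ x=−143/56=-2.5536; min R=1−1/(4·56/143)=0.3616>−1
Confirm numerically:
  x=-2.095: |R|=0.62378 <1
  x=-1.868: |R|=0.49849 <1
  x=-1.861: |R|=0.49527 <1
  x=-2.968: |R|=1.48169 >1
  x=-2.744: |R|=1.20463 >1
  x=-2.587: |R|=1.03387 >1
Interval (-2.5536, 0).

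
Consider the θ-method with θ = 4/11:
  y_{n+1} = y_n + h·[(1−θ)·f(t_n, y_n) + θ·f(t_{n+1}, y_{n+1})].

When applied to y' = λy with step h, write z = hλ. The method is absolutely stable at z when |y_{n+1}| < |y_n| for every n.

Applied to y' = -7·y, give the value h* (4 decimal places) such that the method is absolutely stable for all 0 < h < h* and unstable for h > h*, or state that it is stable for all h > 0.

(-7.3333,0); λ=-7 ⇒ h* = (22/3)/7 = 1.0476.

Test eqn y'=λy, z=hλ:
  y_{n+1} = y_n + z·[7/11·y_n + 4/11·y_{n+1}] ⇒ (1 − 4/11z)y_{n+1} = (1 + 7/11z)y_n
  R(z) = (1 + 7/11z)/(1 − 4/11z).

Boundary: |R(x)|=1, x<0.
x=-1.33: |R|=0.1036
R=−1: 1+7/11x = −1+4/11x ⇒ -3/11x=2 ⇒ x=2/(-3/11)=-7.3333
Confirm numerically:
  x=-4.825: |R|=0.75165 <1
  x=-3.221: |R|=0.48346 <1
  x=-2.947: |R|=0.42255 <1
  x=-7.799: |R|=1.03311 >1
  x=-7.737: |R|=1.02887 >1
Interval (-7.3333, 0).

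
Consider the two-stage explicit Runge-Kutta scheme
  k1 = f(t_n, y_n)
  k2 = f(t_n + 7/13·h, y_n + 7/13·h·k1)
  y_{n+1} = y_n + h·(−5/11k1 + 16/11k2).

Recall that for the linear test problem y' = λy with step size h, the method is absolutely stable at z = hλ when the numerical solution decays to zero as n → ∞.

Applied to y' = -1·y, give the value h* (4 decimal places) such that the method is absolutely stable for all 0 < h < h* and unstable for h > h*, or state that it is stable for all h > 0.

(-1.2768,0); λ=-1 ⇒ h* = (143/112)/1 = 1.2768.

On y'=λy, z=hλ:
  k1=λy_n ⇒ h·k1=z·y_n;  k2=λ(1+7/13z)y_n ⇒ h·k2=z(1+7/13z)y_n
  y_{n+1}/y_n = 1 − 5/11z + 16/11z(1+7/13z) = 1 + z + 112/143z²
  R(z) = 1 + z + 112/143z².

Find x<0 with |R(x)|<1.
x=-0.43: |R|=0.7148
R=1: x+112/143x²=0 ⇒ x=−143/112=-1.2768; min R=1−1/(4·112/143)=0.6808>−1
Confirm numerically:
  x=-1.145: |R|=0.88182 <1
  x=-0.993: |R|=0.77929 <1
  x=-0.746: |R|=0.68987 <1
  x=-1.852: |R|=1.83436 >1
  x=-1.713: |R|=1.58525 >1
  x=-1.513: |R|=1.27992 >1
Stable set (-1.2768, 0).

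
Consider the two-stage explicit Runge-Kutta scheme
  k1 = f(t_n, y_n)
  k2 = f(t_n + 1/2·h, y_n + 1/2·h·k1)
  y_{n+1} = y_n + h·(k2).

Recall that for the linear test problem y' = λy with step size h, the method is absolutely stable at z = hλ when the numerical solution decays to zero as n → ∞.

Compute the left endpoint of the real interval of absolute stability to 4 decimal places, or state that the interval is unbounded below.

z* = -2.0000.

Test eqn y'=λy, z=hλ:
  k1=λy_n ⇒ h·k1=z·y_n;  k2=λ(1+1/2z)y_n ⇒ h·k2=z(1+1/2z)y_n
  y_{n+1}/y_n = 1 + z(1+1/2z) = 1 + z + 1/2z²
  so R(z) = 1 + z + 1/2z².

Find x<0 with |R(x)|<1.
x=-0.44: |R|=0.6568
R=1: x+1/2x²=0 ⇒ x=−2=-2.0000; min R=1−1/(4·1/2)=0.5000>−1
Confirm numerically:
  x=-1.973: |R|=0.97336 <1
  x=-1.778: |R|=0.80264 <1
  x=-1.424: |R|=0.58989 <1
  x=-1.130: |R|=0.50845 <1
  x=-2.342: |R|=1.40048 >1
  x=-2.276: |R|=1.31409 >1
Interval (-2.0000, 0).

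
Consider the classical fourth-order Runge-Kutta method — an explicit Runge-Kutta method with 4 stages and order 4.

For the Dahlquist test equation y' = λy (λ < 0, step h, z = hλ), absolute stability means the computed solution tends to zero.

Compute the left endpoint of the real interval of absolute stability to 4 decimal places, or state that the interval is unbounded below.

left endpoint -2.7853.

On y'=λy, z=hλ:
  order 4, 4-stage ⇒ R(z)=1+z+z^2/2+z^3/6+z^4/24
  (e.g. R(-0.83)=0.43893, |R|=0.43893)

Need |R(x)|<1, x<0.
x=-0.83: |R|=0.4389
|R(-3.05)|=1.4782 |R(-2.68)|=0.8525 |R(-1.98)|=0.3269
Bisect:
  x_lo=-3.4714 |R|=2.6325  x_hi=-0.3041 |R|=0.7378
  mid=-1.88773 |R|=0.30198 →hi
  mid=-2.67955 |R|=0.85194 →hi
  mid=-3.07546 |R|=1.53319 →lo
  mid=-2.87751 |R|=1.14817 →lo
  mid=-2.77853 |R|=0.98985 →hi
  mid=-2.82802 |R|=1.06635 →lo
  mid=-2.80328 |R|=1.02745 →lo
  mid=-2.79090 |R|=1.00849 →lo
  mid=-2.78472 |R|=0.99913 →hi
  mid=-2.78781 |R|=1.00380 →lo
  ...
  [-2.78530,-2.78510] ⇒ x*=-2.7853
Stable set (-2.7853, 0).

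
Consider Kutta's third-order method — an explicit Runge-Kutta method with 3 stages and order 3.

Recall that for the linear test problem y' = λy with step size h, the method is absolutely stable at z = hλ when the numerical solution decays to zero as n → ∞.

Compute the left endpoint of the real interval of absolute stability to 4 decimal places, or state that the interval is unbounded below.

On y'=λy, z=hλ:
  order 3, 3-stage ⇒ R(z)=1+z+z^2/2+z^3/6
  (e.g. R(-0.77)=0.45036, |R|=0.45036)

Boundary: |R(x)|=1, x<0.
x=-0.77: |R|=0.4504
|R(-2.36)|=0.7659 |R(-1.14)|=0.2629 |R(-1.06)|=0.3033
Bisect:
  x_lo=-3.0458 |R|=2.1165  x_hi=-0.0874 |R|=0.9163
  mid=-1.56661 |R|=0.01971 →hi
  mid=-2.30619 |R|=0.69118 →hi
  mid=-2.67598 |R|=1.28926 →lo
  mid=-2.49108 |R|=0.96473 →hi
  mid=-2.58353 |R|=1.12023 →lo
  mid=-2.53730 |R|=1.04084 →lo
  mid=-2.51419 |R|=1.00238 →lo
  mid=-2.50264 |R|=0.98346 →hi
  ...
  [-2.51275,-2.51257] ⇒ x*=-2.5127
Interval (-2.5127, 0).

z* = -2.5127.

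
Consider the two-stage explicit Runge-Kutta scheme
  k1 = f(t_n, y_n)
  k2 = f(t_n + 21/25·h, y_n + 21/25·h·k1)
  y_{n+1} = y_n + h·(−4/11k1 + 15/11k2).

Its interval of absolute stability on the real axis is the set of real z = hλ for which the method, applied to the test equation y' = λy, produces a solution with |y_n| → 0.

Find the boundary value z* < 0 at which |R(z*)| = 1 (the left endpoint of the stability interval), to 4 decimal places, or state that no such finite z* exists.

z* = -0.8730.

Set f=λy, z=hλ:
  k1=λy_n ⇒ h·k1=z·y_n;  k2=λ(1+21/25z)y_n ⇒ h·k2=z(1+21/25z)y_n
  y_{n+1}/y_n = 1 − 4/11z + 15/11z(1+21/25z) = 1 + z + 63/55z²
  so R(z) = 1 + z + 63/55z².

Solve |R(x)|<1 on ℝ⁻.
x=-1.64: |R|=2.4408
R=1: x+63/55x²=0 ⇒ x=−55/63=-0.8730; min R=1−1/(4·63/55)=0.7817>−1
Confirm numerically:
  x=-0.679: |R|=0.84910 <1
  x=-0.630: |R|=0.82463 <1
  x=-0.416: |R|=0.78223 <1
  x=-1.033: |R|=1.18930 >1
  x=-1.024: |R|=1.17710 >1
Stable set (-0.8730, 0).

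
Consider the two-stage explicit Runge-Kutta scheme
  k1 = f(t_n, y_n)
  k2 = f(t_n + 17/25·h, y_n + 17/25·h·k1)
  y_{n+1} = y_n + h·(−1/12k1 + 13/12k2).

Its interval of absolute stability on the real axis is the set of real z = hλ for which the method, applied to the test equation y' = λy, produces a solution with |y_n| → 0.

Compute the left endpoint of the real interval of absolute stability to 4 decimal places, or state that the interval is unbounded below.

left endpoint -1.3575.

Set f=λy, z=hλ:
  k1=λy_n ⇒ h·k1=z·y_n;  k2=λ(1+17/25z)y_n ⇒ h·k2=z(1+17/25z)y_n
  y_{n+1}/y_n = 1 − 1/12z + 13/12z(1+17/25z) = 1 + z + 221/300z²
  R(z) = 1 + z + 221/300z².

Need |R(x)|<1, x<0.
x=-0.3: |R|=0.7663
R=1: x+221/300x²=0 ⇒ x=−300/221=-1.3575; min R=1−1/(4·221/300)=0.6606>−1
Confirm numerically:
  x=-1.150: |R|=0.82424 <1
  x=-1.051: |R|=0.76272 <1
  x=-0.844: |R|=0.68075 <1
  x=-1.953: |R|=1.85680 >1
  x=-1.498: |R|=1.15508 >1
Interval (-1.3575, 0).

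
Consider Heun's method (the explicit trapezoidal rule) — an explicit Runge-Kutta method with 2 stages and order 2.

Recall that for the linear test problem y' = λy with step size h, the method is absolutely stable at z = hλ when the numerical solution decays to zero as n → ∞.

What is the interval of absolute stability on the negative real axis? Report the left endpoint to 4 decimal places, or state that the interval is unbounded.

z∈(-2.0000,0).

On y'=λy, z=hλ:
  order 2, 2-stage ⇒ R(z)=1+z+z^2/2
  (e.g. R(-0.59)=0.58405, |R|=0.58405)

Solve |R(x)|<1 on ℝ⁻.
x=-0.59: |R|=0.5840
|R(-2.15)|=1.1612 |R(-2.13)|=1.1384 |R(-2.08)|=1.0832
Bisect:
  x_lo=-2.6804 |R|=1.9119  x_hi=-0.3768 |R|=0.6942
  mid=-1.52861 |R|=0.63971 →hi
  mid=-2.10452 |R|=1.10998 →lo
  mid=-1.81656 |R|=0.83339 →hi
  mid=-1.96054 |R|=0.96132 →hi
  mid=-2.03253 |R|=1.03306 →lo
  mid=-1.99654 |R|=0.99654 →hi
  mid=-2.01453 |R|=1.01464 →lo
  mid=-2.00553 |R|=1.00555 →lo
  mid=-2.00104 |R|=1.00104 →lo
  ...
  [-2.00005,-1.99991] ⇒ x*=-2.0000
So |R|<1 on (-2.0000, 0).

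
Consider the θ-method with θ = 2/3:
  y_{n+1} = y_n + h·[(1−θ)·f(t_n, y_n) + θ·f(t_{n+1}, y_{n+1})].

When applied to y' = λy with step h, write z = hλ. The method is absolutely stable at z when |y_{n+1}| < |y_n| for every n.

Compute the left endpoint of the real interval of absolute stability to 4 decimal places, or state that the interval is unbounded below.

Set f=λy, z=hλ:
  y_{n+1} = y_n + z·[1/3·y_n + 2/3·y_{n+1}] ⇒ (1 − 2/3z)y_{n+1} = (1 + 1/3z)y_n
  R(z) = (1 + 1/3z)/(1 − 2/3z).

Solve |R(x)|<1 on ℝ⁻.
x=-1.02: |R|=0.3929
x=-2: |R|=0.1429
x=-10: |R|=0.3043
x=-100: |R|=0.4778
θ=2/3≥1/2 ⇒ |1+1/3x|<|1−2/3x| ∀x<0 ⇒ interval (−∞,0).

(−∞, 0) — no finite endpoint.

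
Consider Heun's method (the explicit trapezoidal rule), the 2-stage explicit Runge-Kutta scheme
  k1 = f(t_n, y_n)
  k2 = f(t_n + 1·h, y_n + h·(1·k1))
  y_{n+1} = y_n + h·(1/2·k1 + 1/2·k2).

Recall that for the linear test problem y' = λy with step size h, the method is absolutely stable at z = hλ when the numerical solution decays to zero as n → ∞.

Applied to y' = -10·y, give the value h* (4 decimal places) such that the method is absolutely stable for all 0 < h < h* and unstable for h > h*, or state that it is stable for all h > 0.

(-2.0000,0); λ=-10 ⇒ h* = 0.2000.

Test eqn y'=λy, z=hλ:
  order 2, 2-stage ⇒ R(z)=1+z+z^2/2
  (e.g. R(-1.01)=0.50005, |R|=0.50005)

Find x<0 with |R(x)|<1.
x=-1.01: |R|=0.5000
|R(-2.36)|=1.4248 |R(-1.18)|=0.5162 |R(-0.83)|=0.5145
Bisect:
  x_lo=-2.6001 |R|=1.7802  x_hi=-0.3933 |R|=0.6841
  mid=-1.49670 |R|=0.62335 →hi
  mid=-2.04841 |R|=1.04958 →lo
  mid=-1.77255 |R|=0.79842 →hi
  mid=-1.91048 |R|=0.91449 →hi
  mid=-1.97944 |R|=0.97965 →hi
  mid=-2.01393 |R|=1.01402 →lo
  mid=-1.99668 |R|=0.99669 →hi
  mid=-2.00530 |R|=1.00532 →lo
  mid=-2.00099 |R|=1.00100 →lo
  ...
  [-2.00005,-1.99992] ⇒ x*=-2.0000
Interval (-2.0000, 0).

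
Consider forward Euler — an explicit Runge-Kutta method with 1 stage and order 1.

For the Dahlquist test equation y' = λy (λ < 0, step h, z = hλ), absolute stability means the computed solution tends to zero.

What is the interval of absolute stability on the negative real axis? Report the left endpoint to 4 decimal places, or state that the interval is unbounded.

Set f=λy, z=hλ:
  order 1, 1-stage ⇒ R(z)=1+z
  (e.g. R(-1.72)=-0.72000, |R|=0.72000)

Solve |R(x)|<1 on ℝ⁻.
x=-1.72: |R|=0.7200
|R(-2.1)|=1.1000 |R(-1.61)|=0.6100 |R(-0.57)|=0.4300
Bisect:
  x_lo=-2.4029 |R|=1.4029  x_hi=-0.3484 |R|=0.6516
  mid=-1.37561 |R|=0.37561 →hi
  mid=-1.88923 |R|=0.88923 →hi
  mid=-2.14605 |R|=1.14605 →lo
  mid=-2.01764 |R|=1.01764 →lo
  mid=-1.95344 |R|=0.95344 →hi
  mid=-1.98554 |R|=0.98554 →hi
  mid=-2.00159 |R|=1.00159 →lo
  mid=-1.99356 |R|=0.99356 →hi
  mid=-1.99758 |R|=0.99758 →hi
  ...
  [-2.00008,-1.99996] ⇒ x*=-2.0000
So |R|<1 on (-2.0000, 0).

(-2.0000, 0).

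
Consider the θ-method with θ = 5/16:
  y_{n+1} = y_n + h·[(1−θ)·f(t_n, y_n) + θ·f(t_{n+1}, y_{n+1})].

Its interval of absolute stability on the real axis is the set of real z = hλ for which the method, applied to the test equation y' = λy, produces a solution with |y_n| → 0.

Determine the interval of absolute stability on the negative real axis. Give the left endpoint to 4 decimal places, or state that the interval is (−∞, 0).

With y'=λy (z=hλ):
  y_{n+1} = y_n + z·[11/16·y_n + 5/16·y_{n+1}] ⇒ (1 − 5/16z)y_{n+1} = (1 + 11/16z)y_n
  R(z) = (1 + 11/16z)/(1 − 5/16z).

Find x<0 with |R(x)|<1.
x=-1.11: |R|=0.1759
R=−1: 1+11/16x = −1+5/16x ⇒ -3/8x=2 ⇒ x=2/(-3/8)=-5.3333
Confirm numerically:
  x=-4.936: |R|=0.94140 <1
  x=-4.606: |R|=0.88819 <1
  x=-3.730: |R|=0.72237 <1
  x=-2.797: |R|=0.49248 <1
  x=-5.808: |R|=1.06323 >1
  x=-5.388: |R|=1.00764 >1
Interval (-5.3333, 0).

(-5.3333, 0).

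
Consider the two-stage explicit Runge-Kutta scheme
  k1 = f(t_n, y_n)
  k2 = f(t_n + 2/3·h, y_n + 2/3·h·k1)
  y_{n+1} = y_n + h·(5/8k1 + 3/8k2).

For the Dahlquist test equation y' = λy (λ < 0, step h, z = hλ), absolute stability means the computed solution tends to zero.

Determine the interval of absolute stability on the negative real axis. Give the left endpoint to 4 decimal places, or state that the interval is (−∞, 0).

(-4.0000, 0).

Set f=λy, z=hλ:
  k1=λy_n ⇒ h·k1=z·y_n;  k2=λ(1+2/3z)y_n ⇒ h·k2=z(1+2/3z)y_n
  y_{n+1}/y_n = 1 + 5/8z + 3/8z(1+2/3z) = 1 + z + 1/4z²
  ⇒ R(z) = 1 + z + 1/4z².

Find x<0 with |R(x)|<1.
x=-0.47: |R|=0.5852
R=1: x+1/4x²=0 ⇒ x=−4=-4.0000; min R=1−1/(4·1/4)=0.0000>−1
Confirm numerically:
  x=-3.798: |R|=0.80820 <1
  x=-3.479: |R|=0.54686 <1
  x=-3.356: |R|=0.45968 <1
  x=-2.088: |R|=0.00194 <1
  x=-4.466: |R|=1.52029 >1
  x=-4.077: |R|=1.07848 >1
  x=-4.059: |R|=1.05987 >1
Stable set (-4.0000, 0).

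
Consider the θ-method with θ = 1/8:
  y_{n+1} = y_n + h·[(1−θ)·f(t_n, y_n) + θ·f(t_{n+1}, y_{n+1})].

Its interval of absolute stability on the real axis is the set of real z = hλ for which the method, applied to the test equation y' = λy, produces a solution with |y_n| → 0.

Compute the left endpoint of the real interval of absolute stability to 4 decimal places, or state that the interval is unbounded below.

On y'=λy, z=hλ:
  y_{n+1} = y_n + z·[7/8·y_n + 1/8·y_{n+1}] ⇒ (1 − 1/8z)y_{n+1} = (1 + 7/8z)y_n
  ⇒ R(z) = (1 + 7/8z)/(1 − 1/8z).

Find x<0 with |R(x)|<1.
x=-0.68: |R|=0.3733
R=−1: 1+7/8x = −1+1/8x ⇒ -3/4x=2 ⇒ x=2/(-3/4)=-2.6667
Confirm numerically:
  x=-1.661: |R|=0.37543 <1
  x=-1.422: |R|=0.20739 <1
  x=-1.373: |R|=0.17188 <1
  x=-3.133: |R|=1.25132 >1
  x=-2.971: |R|=1.16644 >1
  x=-2.757: |R|=1.05039 >1
So |R|<1 on (-2.6667, 0).

left endpoint -2.6667.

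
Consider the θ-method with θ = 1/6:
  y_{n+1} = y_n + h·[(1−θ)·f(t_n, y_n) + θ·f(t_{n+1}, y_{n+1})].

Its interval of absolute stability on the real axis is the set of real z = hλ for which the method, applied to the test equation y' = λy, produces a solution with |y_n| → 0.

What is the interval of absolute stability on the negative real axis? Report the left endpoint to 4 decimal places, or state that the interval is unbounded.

z∈(-3.0000,0).

With y'=λy (z=hλ):
  y_{n+1} = y_n + z·[5/6·y_n + 1/6·y_{n+1}] ⇒ (1 − 1/6z)y_{n+1} = (1 + 5/6z)y_n
  Hence R(z) = (1 + 5/6z)/(1 − 1/6z).

Boundary: |R(x)|=1, x<0.
x=-1.24: |R|=0.0276
R=−1: 1+5/6x = −1+1/6x ⇒ -2/3x=2 ⇒ x=2/(-2/3)=-3.0000
Confirm numerically:
  x=-2.143: |R|=0.57902 <1
  x=-2.012: |R|=0.50674 <1
  x=-1.353: |R|=0.10404 <1
  x=-3.476: |R|=1.20093 >1
  x=-3.302: |R|=1.12986 >1
  x=-3.164: |R|=1.07158 >1
Stable set (-3.0000, 0).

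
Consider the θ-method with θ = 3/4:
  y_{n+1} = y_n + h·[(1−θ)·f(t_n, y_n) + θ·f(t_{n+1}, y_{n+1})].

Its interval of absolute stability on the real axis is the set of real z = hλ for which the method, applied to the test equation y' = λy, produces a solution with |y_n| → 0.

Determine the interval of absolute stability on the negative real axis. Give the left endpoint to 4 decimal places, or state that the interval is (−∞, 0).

On y'=λy, z=hλ:
  y_{n+1} = y_n + z·[1/4·y_n + 3/4·y_{n+1}] ⇒ (1 − 3/4z)y_{n+1} = (1 + 1/4z)y_n
  so R(z) = (1 + 1/4z)/(1 − 3/4z).

Find x<0 with |R(x)|<1.
x=-0.8: |R|=0.5000
x=-2: |R|=0.2000
x=-10: |R|=0.1765
x=-100: |R|=0.3158
θ=3/4≥1/2 ⇒ |1+1/4x|<|1−3/4x| ∀x<0 ⇒ interval (−∞,0).

(−∞, 0) — no finite endpoint.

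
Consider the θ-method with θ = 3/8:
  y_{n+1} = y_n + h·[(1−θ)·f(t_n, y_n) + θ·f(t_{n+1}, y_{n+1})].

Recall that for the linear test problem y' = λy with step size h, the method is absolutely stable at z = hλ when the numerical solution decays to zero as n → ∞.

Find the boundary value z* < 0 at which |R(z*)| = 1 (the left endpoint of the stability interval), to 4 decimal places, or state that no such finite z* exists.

With y'=λy (z=hλ):
  y_{n+1} = y_n + z·[5/8·y_n + 3/8·y_{n+1}] ⇒ (1 − 3/8z)y_{n+1} = (1 + 5/8z)y_n
  ⇒ R(z) = (1 + 5/8z)/(1 − 3/8z).

Boundary: |R(x)|=1, x<0.
x=-0.77: |R|=0.4025
R=−1: 1+5/8x = −1+3/8x ⇒ -1/4x=2 ⇒ x=2/(-1/4)=-8.0000
Confirm numerically:
  x=-4.619: |R|=0.69063 <1
  x=-4.080: |R|=0.61265 <1
  x=-3.265: |R|=0.46783 <1
  x=-8.450: |R|=1.02699 >1
  x=-8.059: |R|=1.00367 >1
So |R|<1 on (-8.0000, 0).

left endpoint -8.0000.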